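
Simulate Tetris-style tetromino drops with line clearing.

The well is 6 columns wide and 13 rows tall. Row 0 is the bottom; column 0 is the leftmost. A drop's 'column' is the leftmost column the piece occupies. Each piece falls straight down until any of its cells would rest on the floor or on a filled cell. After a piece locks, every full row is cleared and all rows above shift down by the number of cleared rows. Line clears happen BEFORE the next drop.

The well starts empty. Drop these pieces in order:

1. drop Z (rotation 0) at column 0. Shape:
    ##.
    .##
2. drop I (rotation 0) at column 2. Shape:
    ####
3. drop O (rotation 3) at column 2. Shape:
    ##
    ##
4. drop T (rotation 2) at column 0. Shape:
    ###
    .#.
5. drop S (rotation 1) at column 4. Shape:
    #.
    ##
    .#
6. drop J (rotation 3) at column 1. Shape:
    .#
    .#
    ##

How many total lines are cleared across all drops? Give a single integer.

Answer: 1

Derivation:
Drop 1: Z rot0 at col 0 lands with bottom-row=0; cleared 0 line(s) (total 0); column heights now [2 2 1 0 0 0], max=2
Drop 2: I rot0 at col 2 lands with bottom-row=1; cleared 1 line(s) (total 1); column heights now [0 1 1 0 0 0], max=1
Drop 3: O rot3 at col 2 lands with bottom-row=1; cleared 0 line(s) (total 1); column heights now [0 1 3 3 0 0], max=3
Drop 4: T rot2 at col 0 lands with bottom-row=2; cleared 0 line(s) (total 1); column heights now [4 4 4 3 0 0], max=4
Drop 5: S rot1 at col 4 lands with bottom-row=0; cleared 0 line(s) (total 1); column heights now [4 4 4 3 3 2], max=4
Drop 6: J rot3 at col 1 lands with bottom-row=4; cleared 0 line(s) (total 1); column heights now [4 5 7 3 3 2], max=7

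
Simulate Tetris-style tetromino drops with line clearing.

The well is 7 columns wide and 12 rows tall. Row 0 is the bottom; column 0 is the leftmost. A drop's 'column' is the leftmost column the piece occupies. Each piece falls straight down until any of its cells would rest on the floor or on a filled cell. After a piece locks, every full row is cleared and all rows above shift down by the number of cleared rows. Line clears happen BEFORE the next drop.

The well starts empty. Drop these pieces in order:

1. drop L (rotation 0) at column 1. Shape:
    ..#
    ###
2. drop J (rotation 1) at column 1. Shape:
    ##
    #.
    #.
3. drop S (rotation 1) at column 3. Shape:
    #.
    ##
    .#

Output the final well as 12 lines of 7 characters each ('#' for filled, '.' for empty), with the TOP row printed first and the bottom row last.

Drop 1: L rot0 at col 1 lands with bottom-row=0; cleared 0 line(s) (total 0); column heights now [0 1 1 2 0 0 0], max=2
Drop 2: J rot1 at col 1 lands with bottom-row=1; cleared 0 line(s) (total 0); column heights now [0 4 4 2 0 0 0], max=4
Drop 3: S rot1 at col 3 lands with bottom-row=1; cleared 0 line(s) (total 0); column heights now [0 4 4 4 3 0 0], max=4

Answer: .......
.......
.......
.......
.......
.......
.......
.......
.###...
.#.##..
.#.##..
.###...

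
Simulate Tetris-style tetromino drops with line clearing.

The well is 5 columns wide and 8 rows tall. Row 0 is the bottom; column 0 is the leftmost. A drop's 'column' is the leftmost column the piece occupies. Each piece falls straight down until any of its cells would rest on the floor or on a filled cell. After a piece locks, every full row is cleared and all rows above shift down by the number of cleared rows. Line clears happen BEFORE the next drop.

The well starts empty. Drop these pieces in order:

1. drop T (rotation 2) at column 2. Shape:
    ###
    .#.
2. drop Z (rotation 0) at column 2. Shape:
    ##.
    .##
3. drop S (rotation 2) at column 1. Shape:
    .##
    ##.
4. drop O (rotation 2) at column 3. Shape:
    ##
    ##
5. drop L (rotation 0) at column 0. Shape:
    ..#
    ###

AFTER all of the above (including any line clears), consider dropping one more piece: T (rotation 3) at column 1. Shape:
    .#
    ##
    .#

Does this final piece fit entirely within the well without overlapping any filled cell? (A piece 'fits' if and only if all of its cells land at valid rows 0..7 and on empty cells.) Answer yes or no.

Answer: no

Derivation:
Drop 1: T rot2 at col 2 lands with bottom-row=0; cleared 0 line(s) (total 0); column heights now [0 0 2 2 2], max=2
Drop 2: Z rot0 at col 2 lands with bottom-row=2; cleared 0 line(s) (total 0); column heights now [0 0 4 4 3], max=4
Drop 3: S rot2 at col 1 lands with bottom-row=4; cleared 0 line(s) (total 0); column heights now [0 5 6 6 3], max=6
Drop 4: O rot2 at col 3 lands with bottom-row=6; cleared 0 line(s) (total 0); column heights now [0 5 6 8 8], max=8
Drop 5: L rot0 at col 0 lands with bottom-row=6; cleared 1 line(s) (total 1); column heights now [0 5 7 7 7], max=7
Test piece T rot3 at col 1 (width 2): heights before test = [0 5 7 7 7]; fits = False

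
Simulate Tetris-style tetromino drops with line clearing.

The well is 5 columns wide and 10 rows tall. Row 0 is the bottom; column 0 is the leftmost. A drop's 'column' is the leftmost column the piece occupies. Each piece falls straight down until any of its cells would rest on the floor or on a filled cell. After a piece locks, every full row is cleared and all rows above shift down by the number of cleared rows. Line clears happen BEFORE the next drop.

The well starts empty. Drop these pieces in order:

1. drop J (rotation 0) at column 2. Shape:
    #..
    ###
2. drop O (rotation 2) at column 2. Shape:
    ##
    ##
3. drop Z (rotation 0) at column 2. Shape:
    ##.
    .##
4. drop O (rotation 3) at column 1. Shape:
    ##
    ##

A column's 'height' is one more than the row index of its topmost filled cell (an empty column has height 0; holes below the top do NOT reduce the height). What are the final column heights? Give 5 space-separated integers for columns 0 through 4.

Drop 1: J rot0 at col 2 lands with bottom-row=0; cleared 0 line(s) (total 0); column heights now [0 0 2 1 1], max=2
Drop 2: O rot2 at col 2 lands with bottom-row=2; cleared 0 line(s) (total 0); column heights now [0 0 4 4 1], max=4
Drop 3: Z rot0 at col 2 lands with bottom-row=4; cleared 0 line(s) (total 0); column heights now [0 0 6 6 5], max=6
Drop 4: O rot3 at col 1 lands with bottom-row=6; cleared 0 line(s) (total 0); column heights now [0 8 8 6 5], max=8

Answer: 0 8 8 6 5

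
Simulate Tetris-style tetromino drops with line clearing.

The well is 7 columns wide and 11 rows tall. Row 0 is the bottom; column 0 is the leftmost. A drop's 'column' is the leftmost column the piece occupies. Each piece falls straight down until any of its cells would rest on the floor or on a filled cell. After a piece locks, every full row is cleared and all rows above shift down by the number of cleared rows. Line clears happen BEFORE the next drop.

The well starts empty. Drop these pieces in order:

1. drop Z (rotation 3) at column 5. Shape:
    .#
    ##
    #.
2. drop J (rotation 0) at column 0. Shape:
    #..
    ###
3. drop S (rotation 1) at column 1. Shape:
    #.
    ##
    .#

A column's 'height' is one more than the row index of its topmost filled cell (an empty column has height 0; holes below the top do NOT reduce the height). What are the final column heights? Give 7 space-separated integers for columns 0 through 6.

Answer: 2 4 3 0 0 2 3

Derivation:
Drop 1: Z rot3 at col 5 lands with bottom-row=0; cleared 0 line(s) (total 0); column heights now [0 0 0 0 0 2 3], max=3
Drop 2: J rot0 at col 0 lands with bottom-row=0; cleared 0 line(s) (total 0); column heights now [2 1 1 0 0 2 3], max=3
Drop 3: S rot1 at col 1 lands with bottom-row=1; cleared 0 line(s) (total 0); column heights now [2 4 3 0 0 2 3], max=4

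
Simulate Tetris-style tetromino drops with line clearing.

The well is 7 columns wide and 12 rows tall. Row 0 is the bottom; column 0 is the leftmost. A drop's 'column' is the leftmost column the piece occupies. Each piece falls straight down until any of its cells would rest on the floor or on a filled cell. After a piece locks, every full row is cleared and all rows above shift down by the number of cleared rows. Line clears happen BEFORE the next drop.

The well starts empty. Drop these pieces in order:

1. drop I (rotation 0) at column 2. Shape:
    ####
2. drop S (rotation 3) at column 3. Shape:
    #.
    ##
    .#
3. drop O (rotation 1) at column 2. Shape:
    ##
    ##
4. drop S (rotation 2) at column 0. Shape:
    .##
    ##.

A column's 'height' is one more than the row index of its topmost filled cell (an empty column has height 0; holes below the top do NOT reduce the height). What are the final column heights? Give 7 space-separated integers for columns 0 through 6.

Answer: 6 7 7 6 3 1 0

Derivation:
Drop 1: I rot0 at col 2 lands with bottom-row=0; cleared 0 line(s) (total 0); column heights now [0 0 1 1 1 1 0], max=1
Drop 2: S rot3 at col 3 lands with bottom-row=1; cleared 0 line(s) (total 0); column heights now [0 0 1 4 3 1 0], max=4
Drop 3: O rot1 at col 2 lands with bottom-row=4; cleared 0 line(s) (total 0); column heights now [0 0 6 6 3 1 0], max=6
Drop 4: S rot2 at col 0 lands with bottom-row=5; cleared 0 line(s) (total 0); column heights now [6 7 7 6 3 1 0], max=7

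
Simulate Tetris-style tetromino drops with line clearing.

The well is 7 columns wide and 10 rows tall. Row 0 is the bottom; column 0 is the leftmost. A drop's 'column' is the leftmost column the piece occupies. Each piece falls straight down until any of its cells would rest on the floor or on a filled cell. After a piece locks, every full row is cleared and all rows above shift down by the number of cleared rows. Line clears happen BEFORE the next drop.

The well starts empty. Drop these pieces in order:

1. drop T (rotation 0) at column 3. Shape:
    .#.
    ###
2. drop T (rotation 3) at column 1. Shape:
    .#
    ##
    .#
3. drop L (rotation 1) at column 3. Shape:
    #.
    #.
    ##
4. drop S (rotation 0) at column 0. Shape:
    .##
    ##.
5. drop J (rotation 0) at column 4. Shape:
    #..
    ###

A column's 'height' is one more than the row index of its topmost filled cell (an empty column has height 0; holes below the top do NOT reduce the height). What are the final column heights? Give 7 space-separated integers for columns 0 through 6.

Answer: 3 4 4 5 5 4 4

Derivation:
Drop 1: T rot0 at col 3 lands with bottom-row=0; cleared 0 line(s) (total 0); column heights now [0 0 0 1 2 1 0], max=2
Drop 2: T rot3 at col 1 lands with bottom-row=0; cleared 0 line(s) (total 0); column heights now [0 2 3 1 2 1 0], max=3
Drop 3: L rot1 at col 3 lands with bottom-row=2; cleared 0 line(s) (total 0); column heights now [0 2 3 5 3 1 0], max=5
Drop 4: S rot0 at col 0 lands with bottom-row=2; cleared 0 line(s) (total 0); column heights now [3 4 4 5 3 1 0], max=5
Drop 5: J rot0 at col 4 lands with bottom-row=3; cleared 0 line(s) (total 0); column heights now [3 4 4 5 5 4 4], max=5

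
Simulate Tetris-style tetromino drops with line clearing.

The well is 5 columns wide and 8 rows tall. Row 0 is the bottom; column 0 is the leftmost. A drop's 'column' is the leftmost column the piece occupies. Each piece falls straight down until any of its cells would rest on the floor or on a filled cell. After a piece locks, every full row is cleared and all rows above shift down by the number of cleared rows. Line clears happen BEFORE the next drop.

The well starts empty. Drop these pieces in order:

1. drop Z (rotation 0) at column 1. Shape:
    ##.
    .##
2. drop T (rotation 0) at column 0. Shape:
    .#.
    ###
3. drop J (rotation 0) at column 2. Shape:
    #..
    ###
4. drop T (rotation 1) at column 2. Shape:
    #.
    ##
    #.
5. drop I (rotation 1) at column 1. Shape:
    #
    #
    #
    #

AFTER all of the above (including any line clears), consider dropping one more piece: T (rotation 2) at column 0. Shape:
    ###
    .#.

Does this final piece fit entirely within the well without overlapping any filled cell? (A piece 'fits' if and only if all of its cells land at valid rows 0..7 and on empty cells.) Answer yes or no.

Drop 1: Z rot0 at col 1 lands with bottom-row=0; cleared 0 line(s) (total 0); column heights now [0 2 2 1 0], max=2
Drop 2: T rot0 at col 0 lands with bottom-row=2; cleared 0 line(s) (total 0); column heights now [3 4 3 1 0], max=4
Drop 3: J rot0 at col 2 lands with bottom-row=3; cleared 0 line(s) (total 0); column heights now [3 4 5 4 4], max=5
Drop 4: T rot1 at col 2 lands with bottom-row=5; cleared 0 line(s) (total 0); column heights now [3 4 8 7 4], max=8
Drop 5: I rot1 at col 1 lands with bottom-row=4; cleared 0 line(s) (total 0); column heights now [3 8 8 7 4], max=8
Test piece T rot2 at col 0 (width 3): heights before test = [3 8 8 7 4]; fits = False

Answer: no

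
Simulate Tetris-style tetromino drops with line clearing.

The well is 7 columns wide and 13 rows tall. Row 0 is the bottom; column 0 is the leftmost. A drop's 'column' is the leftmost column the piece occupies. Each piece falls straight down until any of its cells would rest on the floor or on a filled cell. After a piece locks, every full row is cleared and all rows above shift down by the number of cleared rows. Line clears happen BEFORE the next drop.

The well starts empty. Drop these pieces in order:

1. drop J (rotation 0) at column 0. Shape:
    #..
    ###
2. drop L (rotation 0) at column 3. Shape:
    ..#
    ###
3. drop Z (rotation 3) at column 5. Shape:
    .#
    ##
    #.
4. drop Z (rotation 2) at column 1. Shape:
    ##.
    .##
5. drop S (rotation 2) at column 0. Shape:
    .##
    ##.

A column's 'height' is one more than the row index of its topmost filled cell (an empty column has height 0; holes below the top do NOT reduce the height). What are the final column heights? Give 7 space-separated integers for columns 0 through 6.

Answer: 4 5 5 2 1 4 5

Derivation:
Drop 1: J rot0 at col 0 lands with bottom-row=0; cleared 0 line(s) (total 0); column heights now [2 1 1 0 0 0 0], max=2
Drop 2: L rot0 at col 3 lands with bottom-row=0; cleared 0 line(s) (total 0); column heights now [2 1 1 1 1 2 0], max=2
Drop 3: Z rot3 at col 5 lands with bottom-row=2; cleared 0 line(s) (total 0); column heights now [2 1 1 1 1 4 5], max=5
Drop 4: Z rot2 at col 1 lands with bottom-row=1; cleared 0 line(s) (total 0); column heights now [2 3 3 2 1 4 5], max=5
Drop 5: S rot2 at col 0 lands with bottom-row=3; cleared 0 line(s) (total 0); column heights now [4 5 5 2 1 4 5], max=5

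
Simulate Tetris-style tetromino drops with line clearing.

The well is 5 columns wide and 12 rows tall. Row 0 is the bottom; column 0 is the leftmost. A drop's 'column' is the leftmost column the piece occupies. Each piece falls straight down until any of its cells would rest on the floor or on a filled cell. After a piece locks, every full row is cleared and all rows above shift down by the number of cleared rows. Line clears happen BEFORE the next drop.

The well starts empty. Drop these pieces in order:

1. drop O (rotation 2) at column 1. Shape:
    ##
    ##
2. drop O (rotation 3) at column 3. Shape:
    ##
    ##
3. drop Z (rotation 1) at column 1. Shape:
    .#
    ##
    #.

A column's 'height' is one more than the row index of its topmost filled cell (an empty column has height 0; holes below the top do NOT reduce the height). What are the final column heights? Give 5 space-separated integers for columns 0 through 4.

Drop 1: O rot2 at col 1 lands with bottom-row=0; cleared 0 line(s) (total 0); column heights now [0 2 2 0 0], max=2
Drop 2: O rot3 at col 3 lands with bottom-row=0; cleared 0 line(s) (total 0); column heights now [0 2 2 2 2], max=2
Drop 3: Z rot1 at col 1 lands with bottom-row=2; cleared 0 line(s) (total 0); column heights now [0 4 5 2 2], max=5

Answer: 0 4 5 2 2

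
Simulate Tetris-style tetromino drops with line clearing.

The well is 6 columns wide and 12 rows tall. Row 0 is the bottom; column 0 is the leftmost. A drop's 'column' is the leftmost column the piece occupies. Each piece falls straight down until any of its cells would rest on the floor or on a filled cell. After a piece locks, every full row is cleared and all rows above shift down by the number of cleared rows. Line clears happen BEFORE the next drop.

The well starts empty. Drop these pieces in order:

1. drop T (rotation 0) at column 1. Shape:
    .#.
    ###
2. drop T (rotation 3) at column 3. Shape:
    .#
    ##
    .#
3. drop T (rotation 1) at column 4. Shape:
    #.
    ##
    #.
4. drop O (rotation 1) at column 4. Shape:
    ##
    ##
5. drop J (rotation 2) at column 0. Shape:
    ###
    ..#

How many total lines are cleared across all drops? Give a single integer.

Drop 1: T rot0 at col 1 lands with bottom-row=0; cleared 0 line(s) (total 0); column heights now [0 1 2 1 0 0], max=2
Drop 2: T rot3 at col 3 lands with bottom-row=0; cleared 0 line(s) (total 0); column heights now [0 1 2 2 3 0], max=3
Drop 3: T rot1 at col 4 lands with bottom-row=3; cleared 0 line(s) (total 0); column heights now [0 1 2 2 6 5], max=6
Drop 4: O rot1 at col 4 lands with bottom-row=6; cleared 0 line(s) (total 0); column heights now [0 1 2 2 8 8], max=8
Drop 5: J rot2 at col 0 lands with bottom-row=2; cleared 0 line(s) (total 0); column heights now [4 4 4 2 8 8], max=8

Answer: 0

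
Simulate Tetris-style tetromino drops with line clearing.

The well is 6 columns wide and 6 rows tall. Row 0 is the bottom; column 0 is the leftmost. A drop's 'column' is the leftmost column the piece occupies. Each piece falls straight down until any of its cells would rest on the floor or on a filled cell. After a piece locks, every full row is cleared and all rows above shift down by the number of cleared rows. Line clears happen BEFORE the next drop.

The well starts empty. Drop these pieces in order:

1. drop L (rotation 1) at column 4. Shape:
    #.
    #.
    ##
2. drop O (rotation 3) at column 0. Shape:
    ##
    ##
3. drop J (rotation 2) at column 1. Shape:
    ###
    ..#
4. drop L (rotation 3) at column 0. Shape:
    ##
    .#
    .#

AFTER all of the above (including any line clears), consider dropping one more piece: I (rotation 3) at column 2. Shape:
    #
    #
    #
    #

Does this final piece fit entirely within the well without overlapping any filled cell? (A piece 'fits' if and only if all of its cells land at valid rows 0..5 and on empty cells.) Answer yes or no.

Answer: no

Derivation:
Drop 1: L rot1 at col 4 lands with bottom-row=0; cleared 0 line(s) (total 0); column heights now [0 0 0 0 3 1], max=3
Drop 2: O rot3 at col 0 lands with bottom-row=0; cleared 0 line(s) (total 0); column heights now [2 2 0 0 3 1], max=3
Drop 3: J rot2 at col 1 lands with bottom-row=1; cleared 0 line(s) (total 0); column heights now [2 3 3 3 3 1], max=3
Drop 4: L rot3 at col 0 lands with bottom-row=3; cleared 0 line(s) (total 0); column heights now [6 6 3 3 3 1], max=6
Test piece I rot3 at col 2 (width 1): heights before test = [6 6 3 3 3 1]; fits = False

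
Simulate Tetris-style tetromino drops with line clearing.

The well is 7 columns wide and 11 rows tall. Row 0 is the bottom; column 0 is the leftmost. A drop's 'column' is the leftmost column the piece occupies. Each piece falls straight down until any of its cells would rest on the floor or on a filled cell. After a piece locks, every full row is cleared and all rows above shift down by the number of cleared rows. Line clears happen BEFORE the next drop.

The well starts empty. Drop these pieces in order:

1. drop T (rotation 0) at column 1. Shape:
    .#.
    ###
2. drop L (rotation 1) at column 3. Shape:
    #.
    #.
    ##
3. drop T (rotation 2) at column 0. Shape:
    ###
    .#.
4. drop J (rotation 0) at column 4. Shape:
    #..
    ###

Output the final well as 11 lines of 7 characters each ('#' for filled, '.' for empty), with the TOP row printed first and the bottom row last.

Drop 1: T rot0 at col 1 lands with bottom-row=0; cleared 0 line(s) (total 0); column heights now [0 1 2 1 0 0 0], max=2
Drop 2: L rot1 at col 3 lands with bottom-row=1; cleared 0 line(s) (total 0); column heights now [0 1 2 4 2 0 0], max=4
Drop 3: T rot2 at col 0 lands with bottom-row=1; cleared 0 line(s) (total 0); column heights now [3 3 3 4 2 0 0], max=4
Drop 4: J rot0 at col 4 lands with bottom-row=2; cleared 1 line(s) (total 1); column heights now [0 2 2 3 3 0 0], max=3

Answer: .......
.......
.......
.......
.......
.......
.......
.......
...##..
.####..
.###...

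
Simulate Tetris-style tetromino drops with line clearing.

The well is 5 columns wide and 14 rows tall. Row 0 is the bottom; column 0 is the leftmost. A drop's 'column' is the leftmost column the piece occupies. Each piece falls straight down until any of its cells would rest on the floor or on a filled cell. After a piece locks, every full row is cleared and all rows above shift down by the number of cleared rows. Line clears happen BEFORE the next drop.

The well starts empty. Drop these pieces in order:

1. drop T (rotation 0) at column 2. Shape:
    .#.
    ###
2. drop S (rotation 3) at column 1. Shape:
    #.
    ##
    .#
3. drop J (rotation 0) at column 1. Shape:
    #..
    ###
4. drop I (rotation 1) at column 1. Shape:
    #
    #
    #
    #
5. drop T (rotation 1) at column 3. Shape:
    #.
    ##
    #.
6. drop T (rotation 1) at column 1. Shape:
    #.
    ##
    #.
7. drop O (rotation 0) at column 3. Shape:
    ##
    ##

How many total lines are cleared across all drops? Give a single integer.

Answer: 0

Derivation:
Drop 1: T rot0 at col 2 lands with bottom-row=0; cleared 0 line(s) (total 0); column heights now [0 0 1 2 1], max=2
Drop 2: S rot3 at col 1 lands with bottom-row=1; cleared 0 line(s) (total 0); column heights now [0 4 3 2 1], max=4
Drop 3: J rot0 at col 1 lands with bottom-row=4; cleared 0 line(s) (total 0); column heights now [0 6 5 5 1], max=6
Drop 4: I rot1 at col 1 lands with bottom-row=6; cleared 0 line(s) (total 0); column heights now [0 10 5 5 1], max=10
Drop 5: T rot1 at col 3 lands with bottom-row=5; cleared 0 line(s) (total 0); column heights now [0 10 5 8 7], max=10
Drop 6: T rot1 at col 1 lands with bottom-row=10; cleared 0 line(s) (total 0); column heights now [0 13 12 8 7], max=13
Drop 7: O rot0 at col 3 lands with bottom-row=8; cleared 0 line(s) (total 0); column heights now [0 13 12 10 10], max=13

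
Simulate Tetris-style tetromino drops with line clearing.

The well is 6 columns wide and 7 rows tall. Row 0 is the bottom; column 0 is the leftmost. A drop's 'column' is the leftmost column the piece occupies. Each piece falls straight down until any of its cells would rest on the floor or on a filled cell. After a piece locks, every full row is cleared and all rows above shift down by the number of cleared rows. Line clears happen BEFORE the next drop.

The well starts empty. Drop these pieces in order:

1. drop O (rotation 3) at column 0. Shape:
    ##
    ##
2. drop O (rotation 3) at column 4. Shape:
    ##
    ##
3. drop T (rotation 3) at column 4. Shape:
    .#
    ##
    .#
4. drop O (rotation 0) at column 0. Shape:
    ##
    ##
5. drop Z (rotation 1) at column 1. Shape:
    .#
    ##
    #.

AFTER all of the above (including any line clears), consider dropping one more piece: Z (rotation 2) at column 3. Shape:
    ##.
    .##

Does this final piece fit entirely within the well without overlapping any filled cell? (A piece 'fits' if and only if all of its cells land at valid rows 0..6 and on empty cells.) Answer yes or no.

Answer: yes

Derivation:
Drop 1: O rot3 at col 0 lands with bottom-row=0; cleared 0 line(s) (total 0); column heights now [2 2 0 0 0 0], max=2
Drop 2: O rot3 at col 4 lands with bottom-row=0; cleared 0 line(s) (total 0); column heights now [2 2 0 0 2 2], max=2
Drop 3: T rot3 at col 4 lands with bottom-row=2; cleared 0 line(s) (total 0); column heights now [2 2 0 0 4 5], max=5
Drop 4: O rot0 at col 0 lands with bottom-row=2; cleared 0 line(s) (total 0); column heights now [4 4 0 0 4 5], max=5
Drop 5: Z rot1 at col 1 lands with bottom-row=4; cleared 0 line(s) (total 0); column heights now [4 6 7 0 4 5], max=7
Test piece Z rot2 at col 3 (width 3): heights before test = [4 6 7 0 4 5]; fits = True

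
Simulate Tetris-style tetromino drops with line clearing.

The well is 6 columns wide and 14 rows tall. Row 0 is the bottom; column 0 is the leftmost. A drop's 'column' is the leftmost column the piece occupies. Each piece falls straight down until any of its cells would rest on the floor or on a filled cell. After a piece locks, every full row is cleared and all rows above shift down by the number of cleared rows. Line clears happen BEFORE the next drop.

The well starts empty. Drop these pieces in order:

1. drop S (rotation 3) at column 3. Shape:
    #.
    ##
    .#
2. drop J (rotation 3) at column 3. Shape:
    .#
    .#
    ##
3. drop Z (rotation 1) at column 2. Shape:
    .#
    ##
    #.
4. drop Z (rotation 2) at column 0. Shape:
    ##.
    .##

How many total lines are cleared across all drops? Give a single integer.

Answer: 0

Derivation:
Drop 1: S rot3 at col 3 lands with bottom-row=0; cleared 0 line(s) (total 0); column heights now [0 0 0 3 2 0], max=3
Drop 2: J rot3 at col 3 lands with bottom-row=3; cleared 0 line(s) (total 0); column heights now [0 0 0 4 6 0], max=6
Drop 3: Z rot1 at col 2 lands with bottom-row=3; cleared 0 line(s) (total 0); column heights now [0 0 5 6 6 0], max=6
Drop 4: Z rot2 at col 0 lands with bottom-row=5; cleared 0 line(s) (total 0); column heights now [7 7 6 6 6 0], max=7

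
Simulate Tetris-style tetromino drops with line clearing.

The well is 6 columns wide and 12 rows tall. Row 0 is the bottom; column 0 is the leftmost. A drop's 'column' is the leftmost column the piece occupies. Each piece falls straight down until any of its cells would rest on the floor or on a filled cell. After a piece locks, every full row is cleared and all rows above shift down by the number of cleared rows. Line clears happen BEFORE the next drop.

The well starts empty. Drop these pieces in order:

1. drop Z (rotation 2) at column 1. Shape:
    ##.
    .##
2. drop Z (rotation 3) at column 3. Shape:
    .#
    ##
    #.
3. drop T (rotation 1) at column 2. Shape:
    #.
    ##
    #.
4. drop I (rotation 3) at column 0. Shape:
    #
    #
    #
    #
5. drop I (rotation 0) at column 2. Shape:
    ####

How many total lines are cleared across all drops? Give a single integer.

Drop 1: Z rot2 at col 1 lands with bottom-row=0; cleared 0 line(s) (total 0); column heights now [0 2 2 1 0 0], max=2
Drop 2: Z rot3 at col 3 lands with bottom-row=1; cleared 0 line(s) (total 0); column heights now [0 2 2 3 4 0], max=4
Drop 3: T rot1 at col 2 lands with bottom-row=2; cleared 0 line(s) (total 0); column heights now [0 2 5 4 4 0], max=5
Drop 4: I rot3 at col 0 lands with bottom-row=0; cleared 0 line(s) (total 0); column heights now [4 2 5 4 4 0], max=5
Drop 5: I rot0 at col 2 lands with bottom-row=5; cleared 0 line(s) (total 0); column heights now [4 2 6 6 6 6], max=6

Answer: 0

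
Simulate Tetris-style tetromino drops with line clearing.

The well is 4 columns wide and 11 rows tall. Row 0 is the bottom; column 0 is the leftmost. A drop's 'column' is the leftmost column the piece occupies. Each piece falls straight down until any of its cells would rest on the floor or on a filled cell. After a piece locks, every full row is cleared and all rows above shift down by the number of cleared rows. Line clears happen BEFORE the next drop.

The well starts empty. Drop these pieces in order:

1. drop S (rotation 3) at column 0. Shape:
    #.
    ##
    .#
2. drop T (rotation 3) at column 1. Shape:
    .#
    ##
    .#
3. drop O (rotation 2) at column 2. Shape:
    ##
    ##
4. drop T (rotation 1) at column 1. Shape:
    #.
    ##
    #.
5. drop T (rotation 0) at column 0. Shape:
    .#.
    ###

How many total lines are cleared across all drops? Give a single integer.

Answer: 0

Derivation:
Drop 1: S rot3 at col 0 lands with bottom-row=0; cleared 0 line(s) (total 0); column heights now [3 2 0 0], max=3
Drop 2: T rot3 at col 1 lands with bottom-row=1; cleared 0 line(s) (total 0); column heights now [3 3 4 0], max=4
Drop 3: O rot2 at col 2 lands with bottom-row=4; cleared 0 line(s) (total 0); column heights now [3 3 6 6], max=6
Drop 4: T rot1 at col 1 lands with bottom-row=5; cleared 0 line(s) (total 0); column heights now [3 8 7 6], max=8
Drop 5: T rot0 at col 0 lands with bottom-row=8; cleared 0 line(s) (total 0); column heights now [9 10 9 6], max=10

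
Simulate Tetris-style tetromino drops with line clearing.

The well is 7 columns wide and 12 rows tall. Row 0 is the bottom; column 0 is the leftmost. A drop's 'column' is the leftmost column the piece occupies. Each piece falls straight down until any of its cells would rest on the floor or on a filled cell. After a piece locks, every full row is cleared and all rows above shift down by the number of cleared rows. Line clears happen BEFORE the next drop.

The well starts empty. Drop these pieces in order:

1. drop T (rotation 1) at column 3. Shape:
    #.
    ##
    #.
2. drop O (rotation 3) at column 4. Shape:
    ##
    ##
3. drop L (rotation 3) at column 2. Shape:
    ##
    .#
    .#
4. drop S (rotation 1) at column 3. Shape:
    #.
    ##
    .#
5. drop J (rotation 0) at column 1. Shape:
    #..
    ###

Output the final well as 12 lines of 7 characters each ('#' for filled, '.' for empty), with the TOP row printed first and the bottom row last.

Answer: .......
.......
.#.....
.###...
...#...
...##..
..###..
...#...
...###.
...###.
...##..
...#...

Derivation:
Drop 1: T rot1 at col 3 lands with bottom-row=0; cleared 0 line(s) (total 0); column heights now [0 0 0 3 2 0 0], max=3
Drop 2: O rot3 at col 4 lands with bottom-row=2; cleared 0 line(s) (total 0); column heights now [0 0 0 3 4 4 0], max=4
Drop 3: L rot3 at col 2 lands with bottom-row=3; cleared 0 line(s) (total 0); column heights now [0 0 6 6 4 4 0], max=6
Drop 4: S rot1 at col 3 lands with bottom-row=5; cleared 0 line(s) (total 0); column heights now [0 0 6 8 7 4 0], max=8
Drop 5: J rot0 at col 1 lands with bottom-row=8; cleared 0 line(s) (total 0); column heights now [0 10 9 9 7 4 0], max=10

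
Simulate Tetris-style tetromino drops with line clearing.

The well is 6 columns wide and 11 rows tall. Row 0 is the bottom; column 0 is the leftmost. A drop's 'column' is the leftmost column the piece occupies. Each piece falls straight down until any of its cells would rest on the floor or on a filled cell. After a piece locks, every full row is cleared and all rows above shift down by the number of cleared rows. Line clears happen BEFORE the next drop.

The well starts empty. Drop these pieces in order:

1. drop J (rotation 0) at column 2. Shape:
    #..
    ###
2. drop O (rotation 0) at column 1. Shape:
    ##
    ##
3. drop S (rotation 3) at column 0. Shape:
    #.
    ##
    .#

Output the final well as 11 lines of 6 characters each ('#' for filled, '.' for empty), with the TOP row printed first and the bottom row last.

Drop 1: J rot0 at col 2 lands with bottom-row=0; cleared 0 line(s) (total 0); column heights now [0 0 2 1 1 0], max=2
Drop 2: O rot0 at col 1 lands with bottom-row=2; cleared 0 line(s) (total 0); column heights now [0 4 4 1 1 0], max=4
Drop 3: S rot3 at col 0 lands with bottom-row=4; cleared 0 line(s) (total 0); column heights now [7 6 4 1 1 0], max=7

Answer: ......
......
......
......
#.....
##....
.#....
.##...
.##...
..#...
..###.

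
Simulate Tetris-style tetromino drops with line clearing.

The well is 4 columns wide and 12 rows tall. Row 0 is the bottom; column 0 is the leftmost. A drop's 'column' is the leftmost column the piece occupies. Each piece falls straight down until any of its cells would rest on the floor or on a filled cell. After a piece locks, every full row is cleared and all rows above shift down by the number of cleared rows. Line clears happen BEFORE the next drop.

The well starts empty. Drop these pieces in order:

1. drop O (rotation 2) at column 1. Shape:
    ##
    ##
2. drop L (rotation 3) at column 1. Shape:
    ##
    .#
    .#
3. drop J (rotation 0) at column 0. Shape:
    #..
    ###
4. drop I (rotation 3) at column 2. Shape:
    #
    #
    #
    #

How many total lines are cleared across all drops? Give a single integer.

Drop 1: O rot2 at col 1 lands with bottom-row=0; cleared 0 line(s) (total 0); column heights now [0 2 2 0], max=2
Drop 2: L rot3 at col 1 lands with bottom-row=2; cleared 0 line(s) (total 0); column heights now [0 5 5 0], max=5
Drop 3: J rot0 at col 0 lands with bottom-row=5; cleared 0 line(s) (total 0); column heights now [7 6 6 0], max=7
Drop 4: I rot3 at col 2 lands with bottom-row=6; cleared 0 line(s) (total 0); column heights now [7 6 10 0], max=10

Answer: 0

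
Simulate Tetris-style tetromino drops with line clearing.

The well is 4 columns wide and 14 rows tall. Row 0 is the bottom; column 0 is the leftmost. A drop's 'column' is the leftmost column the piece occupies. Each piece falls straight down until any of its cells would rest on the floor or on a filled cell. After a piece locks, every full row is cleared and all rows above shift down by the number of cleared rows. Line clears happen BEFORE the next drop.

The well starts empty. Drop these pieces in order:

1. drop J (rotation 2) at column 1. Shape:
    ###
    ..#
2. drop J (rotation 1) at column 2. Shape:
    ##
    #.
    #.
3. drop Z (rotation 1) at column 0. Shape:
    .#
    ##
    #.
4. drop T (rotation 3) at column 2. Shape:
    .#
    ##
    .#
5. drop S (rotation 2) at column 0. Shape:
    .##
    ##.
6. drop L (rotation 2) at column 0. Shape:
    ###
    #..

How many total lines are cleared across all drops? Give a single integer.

Answer: 3

Derivation:
Drop 1: J rot2 at col 1 lands with bottom-row=0; cleared 0 line(s) (total 0); column heights now [0 2 2 2], max=2
Drop 2: J rot1 at col 2 lands with bottom-row=2; cleared 0 line(s) (total 0); column heights now [0 2 5 5], max=5
Drop 3: Z rot1 at col 0 lands with bottom-row=1; cleared 1 line(s) (total 1); column heights now [2 3 4 4], max=4
Drop 4: T rot3 at col 2 lands with bottom-row=4; cleared 0 line(s) (total 1); column heights now [2 3 6 7], max=7
Drop 5: S rot2 at col 0 lands with bottom-row=5; cleared 1 line(s) (total 2); column heights now [2 6 6 6], max=6
Drop 6: L rot2 at col 0 lands with bottom-row=5; cleared 1 line(s) (total 3); column heights now [6 6 6 5], max=6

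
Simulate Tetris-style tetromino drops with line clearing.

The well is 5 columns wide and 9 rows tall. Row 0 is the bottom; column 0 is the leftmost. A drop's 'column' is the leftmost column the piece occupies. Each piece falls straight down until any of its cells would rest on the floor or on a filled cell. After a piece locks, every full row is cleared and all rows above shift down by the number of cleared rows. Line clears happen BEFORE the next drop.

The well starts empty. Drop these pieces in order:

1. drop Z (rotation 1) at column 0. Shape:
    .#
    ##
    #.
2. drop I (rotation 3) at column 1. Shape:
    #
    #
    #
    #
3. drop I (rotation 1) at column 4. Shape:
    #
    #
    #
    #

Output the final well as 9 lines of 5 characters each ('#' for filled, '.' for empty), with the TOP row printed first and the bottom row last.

Drop 1: Z rot1 at col 0 lands with bottom-row=0; cleared 0 line(s) (total 0); column heights now [2 3 0 0 0], max=3
Drop 2: I rot3 at col 1 lands with bottom-row=3; cleared 0 line(s) (total 0); column heights now [2 7 0 0 0], max=7
Drop 3: I rot1 at col 4 lands with bottom-row=0; cleared 0 line(s) (total 0); column heights now [2 7 0 0 4], max=7

Answer: .....
.....
.#...
.#...
.#...
.#..#
.#..#
##..#
#...#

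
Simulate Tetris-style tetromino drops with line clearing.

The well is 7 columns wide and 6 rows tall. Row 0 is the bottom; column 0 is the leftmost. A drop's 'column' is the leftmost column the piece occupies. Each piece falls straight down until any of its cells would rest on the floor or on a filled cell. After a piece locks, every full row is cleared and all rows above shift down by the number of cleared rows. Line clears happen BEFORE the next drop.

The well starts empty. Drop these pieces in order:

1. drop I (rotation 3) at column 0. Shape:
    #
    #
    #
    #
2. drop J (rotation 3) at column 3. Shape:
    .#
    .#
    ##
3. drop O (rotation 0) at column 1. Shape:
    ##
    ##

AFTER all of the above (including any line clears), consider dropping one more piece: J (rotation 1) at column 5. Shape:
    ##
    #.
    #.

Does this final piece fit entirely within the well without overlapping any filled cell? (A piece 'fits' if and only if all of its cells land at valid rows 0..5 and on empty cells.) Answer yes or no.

Drop 1: I rot3 at col 0 lands with bottom-row=0; cleared 0 line(s) (total 0); column heights now [4 0 0 0 0 0 0], max=4
Drop 2: J rot3 at col 3 lands with bottom-row=0; cleared 0 line(s) (total 0); column heights now [4 0 0 1 3 0 0], max=4
Drop 3: O rot0 at col 1 lands with bottom-row=0; cleared 0 line(s) (total 0); column heights now [4 2 2 1 3 0 0], max=4
Test piece J rot1 at col 5 (width 2): heights before test = [4 2 2 1 3 0 0]; fits = True

Answer: yes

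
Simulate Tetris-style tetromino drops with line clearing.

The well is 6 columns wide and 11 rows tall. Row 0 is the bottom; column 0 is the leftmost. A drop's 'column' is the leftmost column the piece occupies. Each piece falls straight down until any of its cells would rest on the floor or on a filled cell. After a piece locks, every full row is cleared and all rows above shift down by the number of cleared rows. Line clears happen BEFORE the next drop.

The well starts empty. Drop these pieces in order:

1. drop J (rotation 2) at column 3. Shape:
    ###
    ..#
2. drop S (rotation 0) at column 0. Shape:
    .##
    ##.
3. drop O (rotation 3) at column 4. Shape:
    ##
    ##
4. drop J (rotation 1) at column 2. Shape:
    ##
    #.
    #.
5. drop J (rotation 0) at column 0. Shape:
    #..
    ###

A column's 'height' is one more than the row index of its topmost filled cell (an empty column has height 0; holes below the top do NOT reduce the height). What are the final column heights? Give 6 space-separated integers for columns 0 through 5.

Answer: 7 6 6 5 4 4

Derivation:
Drop 1: J rot2 at col 3 lands with bottom-row=0; cleared 0 line(s) (total 0); column heights now [0 0 0 2 2 2], max=2
Drop 2: S rot0 at col 0 lands with bottom-row=0; cleared 0 line(s) (total 0); column heights now [1 2 2 2 2 2], max=2
Drop 3: O rot3 at col 4 lands with bottom-row=2; cleared 0 line(s) (total 0); column heights now [1 2 2 2 4 4], max=4
Drop 4: J rot1 at col 2 lands with bottom-row=2; cleared 0 line(s) (total 0); column heights now [1 2 5 5 4 4], max=5
Drop 5: J rot0 at col 0 lands with bottom-row=5; cleared 0 line(s) (total 0); column heights now [7 6 6 5 4 4], max=7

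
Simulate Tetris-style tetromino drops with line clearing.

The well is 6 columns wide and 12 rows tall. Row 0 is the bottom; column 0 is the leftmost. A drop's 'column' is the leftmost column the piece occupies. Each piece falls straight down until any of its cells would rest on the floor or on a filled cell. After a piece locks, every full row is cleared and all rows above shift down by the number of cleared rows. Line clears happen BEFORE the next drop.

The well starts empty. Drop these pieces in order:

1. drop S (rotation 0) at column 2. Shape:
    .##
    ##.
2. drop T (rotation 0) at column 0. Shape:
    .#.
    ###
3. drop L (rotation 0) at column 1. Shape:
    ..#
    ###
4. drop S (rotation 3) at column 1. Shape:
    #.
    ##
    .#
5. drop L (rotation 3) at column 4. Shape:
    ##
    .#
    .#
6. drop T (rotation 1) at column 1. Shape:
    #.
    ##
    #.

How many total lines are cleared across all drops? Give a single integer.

Drop 1: S rot0 at col 2 lands with bottom-row=0; cleared 0 line(s) (total 0); column heights now [0 0 1 2 2 0], max=2
Drop 2: T rot0 at col 0 lands with bottom-row=1; cleared 0 line(s) (total 0); column heights now [2 3 2 2 2 0], max=3
Drop 3: L rot0 at col 1 lands with bottom-row=3; cleared 0 line(s) (total 0); column heights now [2 4 4 5 2 0], max=5
Drop 4: S rot3 at col 1 lands with bottom-row=4; cleared 0 line(s) (total 0); column heights now [2 7 6 5 2 0], max=7
Drop 5: L rot3 at col 4 lands with bottom-row=0; cleared 1 line(s) (total 1); column heights now [0 6 5 4 2 2], max=6
Drop 6: T rot1 at col 1 lands with bottom-row=6; cleared 0 line(s) (total 1); column heights now [0 9 8 4 2 2], max=9

Answer: 1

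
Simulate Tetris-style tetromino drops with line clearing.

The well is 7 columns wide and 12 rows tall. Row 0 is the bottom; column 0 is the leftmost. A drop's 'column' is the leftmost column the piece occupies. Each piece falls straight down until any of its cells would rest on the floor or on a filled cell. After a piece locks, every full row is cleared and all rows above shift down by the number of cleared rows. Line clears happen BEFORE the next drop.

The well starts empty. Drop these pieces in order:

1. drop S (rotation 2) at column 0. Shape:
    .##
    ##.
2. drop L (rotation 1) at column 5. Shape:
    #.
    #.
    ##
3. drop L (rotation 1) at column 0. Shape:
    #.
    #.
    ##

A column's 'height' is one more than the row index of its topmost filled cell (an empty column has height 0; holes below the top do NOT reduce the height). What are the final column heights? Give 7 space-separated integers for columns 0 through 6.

Drop 1: S rot2 at col 0 lands with bottom-row=0; cleared 0 line(s) (total 0); column heights now [1 2 2 0 0 0 0], max=2
Drop 2: L rot1 at col 5 lands with bottom-row=0; cleared 0 line(s) (total 0); column heights now [1 2 2 0 0 3 1], max=3
Drop 3: L rot1 at col 0 lands with bottom-row=2; cleared 0 line(s) (total 0); column heights now [5 3 2 0 0 3 1], max=5

Answer: 5 3 2 0 0 3 1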